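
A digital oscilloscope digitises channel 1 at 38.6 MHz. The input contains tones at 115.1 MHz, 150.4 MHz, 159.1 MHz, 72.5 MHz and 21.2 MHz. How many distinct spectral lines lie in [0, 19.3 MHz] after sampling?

4

fs/2 = 19.3 MHz.
115.1 MHz mod fs = 37.9 MHz.
37.9 MHz > fs/2 = 19.3 MHz, folds to fs − 37.9 MHz = 0.7 MHz.
150.4 MHz mod fs = 34.6 MHz.
34.6 MHz > fs/2 = 19.3 MHz, folds to fs − 34.6 MHz = 4 MHz.
159.1 MHz mod fs = 4.7 MHz.
4.7 MHz ≤ fs/2 = 19.3 MHz, appears at 4.7 MHz.
72.5 MHz mod fs = 33.9 MHz.
33.9 MHz > fs/2 = 19.3 MHz, folds to fs − 33.9 MHz = 4.7 MHz.
21.2 MHz > fs/2 = 19.3 MHz, folds to fs − 21.2 MHz = 17.4 MHz.
Distinct values: {0.7 MHz, 4 MHz, 4.7 MHz, 17.4 MHz} → 4.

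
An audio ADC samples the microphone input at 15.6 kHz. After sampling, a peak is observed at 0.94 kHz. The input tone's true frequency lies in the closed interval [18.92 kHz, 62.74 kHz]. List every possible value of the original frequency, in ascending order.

30.26 kHz, 32.14 kHz, 45.86 kHz, 47.74 kHz, 61.46 kHz

Frequencies that alias to 0.94 kHz are k·fs ± 0.94 kHz for integer k ≥ 0.
k=0: 0.94 kHz.
k=1: 14.66 kHz, 16.54 kHz.
k=2: 30.26 kHz, 32.14 kHz.
k=3: 45.86 kHz, 47.74 kHz.
k=4: 61.46 kHz, 63.34 kHz.
k=5: 77.06 kHz, 78.94 kHz.
Within [18.92 kHz, 62.74 kHz]: 30.26 kHz, 32.14 kHz, 45.86 kHz, 47.74 kHz, 61.46 kHz.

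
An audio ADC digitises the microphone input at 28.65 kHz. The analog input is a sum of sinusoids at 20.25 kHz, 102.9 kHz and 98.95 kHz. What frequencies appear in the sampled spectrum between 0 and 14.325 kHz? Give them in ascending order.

8.4 kHz, 11.7 kHz, 13 kHz

fs/2 = 14.325 kHz.
20.25 kHz > fs/2 = 14.325 kHz, folds to fs − 20.25 kHz = 8.4 kHz.
102.9 kHz mod fs = 16.95 kHz.
16.95 kHz > fs/2 = 14.325 kHz, folds to fs − 16.95 kHz = 11.7 kHz.
98.95 kHz mod fs = 13 kHz.
13 kHz ≤ fs/2 = 14.325 kHz, appears at 13 kHz.
Distinct values: {8.4 kHz, 11.7 kHz, 13 kHz}.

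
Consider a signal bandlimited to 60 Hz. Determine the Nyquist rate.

Nyquist rate = 2 × 60 Hz = 120 Hz.

120 Hz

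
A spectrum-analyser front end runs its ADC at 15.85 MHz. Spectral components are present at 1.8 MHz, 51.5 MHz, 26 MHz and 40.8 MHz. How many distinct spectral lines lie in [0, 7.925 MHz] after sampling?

4

fs/2 = 7.925 MHz.
1.8 MHz ≤ fs/2 = 7.925 MHz, passes unchanged.
51.5 MHz mod fs = 3.95 MHz.
3.95 MHz ≤ fs/2 = 7.925 MHz, appears at 3.95 MHz.
26 MHz mod fs = 10.15 MHz.
10.15 MHz > fs/2 = 7.925 MHz, folds to fs − 10.15 MHz = 5.7 MHz.
40.8 MHz mod fs = 9.1 MHz.
9.1 MHz > fs/2 = 7.925 MHz, folds to fs − 9.1 MHz = 6.75 MHz.
Distinct values: {1.8 MHz, 3.95 MHz, 5.7 MHz, 6.75 MHz} → 4.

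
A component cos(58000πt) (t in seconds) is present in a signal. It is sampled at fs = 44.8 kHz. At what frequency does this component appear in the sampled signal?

ω = 58000π rad/s → f = ω/(2π) = 29000 Hz = 29 kHz.
29 kHz > fs/2 = 22.4 kHz, folds to fs − 29 kHz = 15.8 kHz.

15.8 kHz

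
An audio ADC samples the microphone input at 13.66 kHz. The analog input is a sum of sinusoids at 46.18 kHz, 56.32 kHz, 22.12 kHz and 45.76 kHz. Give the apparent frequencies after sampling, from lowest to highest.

fs/2 = 6.83 kHz.
46.18 kHz mod fs = 5.2 kHz.
5.2 kHz ≤ fs/2 = 6.83 kHz, appears at 5.2 kHz.
56.32 kHz mod fs = 1.68 kHz.
1.68 kHz ≤ fs/2 = 6.83 kHz, appears at 1.68 kHz.
22.12 kHz mod fs = 8.46 kHz.
8.46 kHz > fs/2 = 6.83 kHz, folds to fs − 8.46 kHz = 5.2 kHz.
45.76 kHz mod fs = 4.78 kHz.
4.78 kHz ≤ fs/2 = 6.83 kHz, appears at 4.78 kHz.
Distinct values: {1.68 kHz, 4.78 kHz, 5.2 kHz}.

1.68 kHz, 4.78 kHz, 5.2 kHz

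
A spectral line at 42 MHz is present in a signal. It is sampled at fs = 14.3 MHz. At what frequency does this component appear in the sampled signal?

42 MHz mod fs = 13.4 MHz.
13.4 MHz > fs/2 = 7.15 MHz, folds to fs − 13.4 MHz = 0.9 MHz.

0.9 MHz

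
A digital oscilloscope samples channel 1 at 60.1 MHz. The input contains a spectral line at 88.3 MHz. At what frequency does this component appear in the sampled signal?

88.3 MHz mod fs = 28.2 MHz.
28.2 MHz ≤ fs/2 = 30.05 MHz, appears at 28.2 MHz.

28.2 MHz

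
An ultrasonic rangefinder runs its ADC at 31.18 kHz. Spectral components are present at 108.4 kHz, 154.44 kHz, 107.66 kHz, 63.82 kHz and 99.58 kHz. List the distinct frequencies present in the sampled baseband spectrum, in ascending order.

1.46 kHz, 6.04 kHz, 14.12 kHz, 14.86 kHz

fs/2 = 15.59 kHz.
108.4 kHz mod fs = 14.86 kHz.
14.86 kHz ≤ fs/2 = 15.59 kHz, appears at 14.86 kHz.
154.44 kHz mod fs = 29.72 kHz.
29.72 kHz > fs/2 = 15.59 kHz, folds to fs − 29.72 kHz = 1.46 kHz.
107.66 kHz mod fs = 14.12 kHz.
14.12 kHz ≤ fs/2 = 15.59 kHz, appears at 14.12 kHz.
63.82 kHz mod fs = 1.46 kHz.
1.46 kHz ≤ fs/2 = 15.59 kHz, appears at 1.46 kHz.
99.58 kHz mod fs = 6.04 kHz.
6.04 kHz ≤ fs/2 = 15.59 kHz, appears at 6.04 kHz.
Distinct values: {1.46 kHz, 6.04 kHz, 14.12 kHz, 14.86 kHz}.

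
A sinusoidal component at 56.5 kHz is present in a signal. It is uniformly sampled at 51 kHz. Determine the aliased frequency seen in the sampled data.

56.5 kHz mod fs = 5.5 kHz.
5.5 kHz ≤ fs/2 = 25.5 kHz, appears at 5.5 kHz.

5.5 kHz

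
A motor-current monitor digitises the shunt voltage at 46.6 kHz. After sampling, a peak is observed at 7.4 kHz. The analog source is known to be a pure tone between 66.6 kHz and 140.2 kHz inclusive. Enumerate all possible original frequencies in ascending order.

Frequencies that alias to 7.4 kHz are k·fs ± 7.4 kHz for integer k ≥ 0.
k=0: 7.4 kHz.
k=1: 39.2 kHz, 54 kHz.
k=2: 85.8 kHz, 100.6 kHz.
k=3: 132.4 kHz, 147.2 kHz.
k=4: 179 kHz, 193.8 kHz.
Within [66.6 kHz, 140.2 kHz]: 85.8 kHz, 100.6 kHz, 132.4 kHz.

85.8 kHz, 100.6 kHz, 132.4 kHz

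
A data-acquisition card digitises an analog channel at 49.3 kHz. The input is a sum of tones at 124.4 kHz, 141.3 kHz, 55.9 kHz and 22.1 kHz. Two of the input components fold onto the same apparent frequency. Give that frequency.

fs/2 = 24.65 kHz.
124.4 kHz mod fs = 25.8 kHz.
25.8 kHz > fs/2 = 24.65 kHz, folds to fs − 25.8 kHz = 23.5 kHz.
141.3 kHz mod fs = 42.7 kHz.
42.7 kHz > fs/2 = 24.65 kHz, folds to fs − 42.7 kHz = 6.6 kHz.
55.9 kHz mod fs = 6.6 kHz.
6.6 kHz ≤ fs/2 = 24.65 kHz, appears at 6.6 kHz.
22.1 kHz ≤ fs/2 = 24.65 kHz, passes unchanged.
55.9 kHz and 141.3 kHz both map to 6.6 kHz.

6.6 kHz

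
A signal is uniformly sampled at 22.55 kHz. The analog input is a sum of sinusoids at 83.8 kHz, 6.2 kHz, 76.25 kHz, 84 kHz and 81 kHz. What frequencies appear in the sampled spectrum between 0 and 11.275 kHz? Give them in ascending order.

6.2 kHz, 6.4 kHz, 8.6 kHz, 9.2 kHz

fs/2 = 11.275 kHz.
83.8 kHz mod fs = 16.15 kHz.
16.15 kHz > fs/2 = 11.275 kHz, folds to fs − 16.15 kHz = 6.4 kHz.
6.2 kHz ≤ fs/2 = 11.275 kHz, passes unchanged.
76.25 kHz mod fs = 8.6 kHz.
8.6 kHz ≤ fs/2 = 11.275 kHz, appears at 8.6 kHz.
84 kHz mod fs = 16.35 kHz.
16.35 kHz > fs/2 = 11.275 kHz, folds to fs − 16.35 kHz = 6.2 kHz.
81 kHz mod fs = 13.35 kHz.
13.35 kHz > fs/2 = 11.275 kHz, folds to fs − 13.35 kHz = 9.2 kHz.
Distinct values: {6.2 kHz, 6.4 kHz, 8.6 kHz, 9.2 kHz}.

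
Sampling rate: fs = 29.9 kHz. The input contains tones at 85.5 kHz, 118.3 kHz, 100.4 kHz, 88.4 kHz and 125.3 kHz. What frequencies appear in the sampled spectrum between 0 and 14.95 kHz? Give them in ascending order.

fs/2 = 14.95 kHz.
85.5 kHz mod fs = 25.7 kHz.
25.7 kHz > fs/2 = 14.95 kHz, folds to fs − 25.7 kHz = 4.2 kHz.
118.3 kHz mod fs = 28.6 kHz.
28.6 kHz > fs/2 = 14.95 kHz, folds to fs − 28.6 kHz = 1.3 kHz.
100.4 kHz mod fs = 10.7 kHz.
10.7 kHz ≤ fs/2 = 14.95 kHz, appears at 10.7 kHz.
88.4 kHz mod fs = 28.6 kHz.
28.6 kHz > fs/2 = 14.95 kHz, folds to fs − 28.6 kHz = 1.3 kHz.
125.3 kHz mod fs = 5.7 kHz.
5.7 kHz ≤ fs/2 = 14.95 kHz, appears at 5.7 kHz.
Distinct values: {1.3 kHz, 4.2 kHz, 5.7 kHz, 10.7 kHz}.

1.3 kHz, 4.2 kHz, 5.7 kHz, 10.7 kHz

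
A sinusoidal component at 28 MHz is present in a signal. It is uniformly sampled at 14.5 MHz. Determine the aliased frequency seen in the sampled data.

1 MHz

28 MHz mod fs = 13.5 MHz.
13.5 MHz > fs/2 = 7.25 MHz, folds to fs − 13.5 MHz = 1 MHz.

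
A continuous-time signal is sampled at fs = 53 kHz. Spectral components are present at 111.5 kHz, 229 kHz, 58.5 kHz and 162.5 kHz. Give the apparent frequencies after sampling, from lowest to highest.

3.5 kHz, 5.5 kHz, 17 kHz

fs/2 = 26.5 kHz.
111.5 kHz mod fs = 5.5 kHz.
5.5 kHz ≤ fs/2 = 26.5 kHz, appears at 5.5 kHz.
229 kHz mod fs = 17 kHz.
17 kHz ≤ fs/2 = 26.5 kHz, appears at 17 kHz.
58.5 kHz mod fs = 5.5 kHz.
5.5 kHz ≤ fs/2 = 26.5 kHz, appears at 5.5 kHz.
162.5 kHz mod fs = 3.5 kHz.
3.5 kHz ≤ fs/2 = 26.5 kHz, appears at 3.5 kHz.
Distinct values: {3.5 kHz, 5.5 kHz, 17 kHz}.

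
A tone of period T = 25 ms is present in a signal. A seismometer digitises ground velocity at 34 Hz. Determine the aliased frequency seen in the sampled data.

6 Hz

T = 25 ms → f = 1/T = 40 Hz.
40 Hz mod fs = 6 Hz.
6 Hz ≤ fs/2 = 17 Hz, appears at 6 Hz.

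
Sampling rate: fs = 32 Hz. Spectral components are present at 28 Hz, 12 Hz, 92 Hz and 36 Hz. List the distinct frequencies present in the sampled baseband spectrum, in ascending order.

4 Hz, 12 Hz

fs/2 = 16 Hz.
28 Hz > fs/2 = 16 Hz, folds to fs − 28 Hz = 4 Hz.
12 Hz ≤ fs/2 = 16 Hz, passes unchanged.
92 Hz mod fs = 28 Hz.
28 Hz > fs/2 = 16 Hz, folds to fs − 28 Hz = 4 Hz.
36 Hz mod fs = 4 Hz.
4 Hz ≤ fs/2 = 16 Hz, appears at 4 Hz.
Distinct values: {4 Hz, 12 Hz}.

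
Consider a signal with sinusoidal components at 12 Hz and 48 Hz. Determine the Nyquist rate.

96 Hz

Highest-frequency component: 48 Hz.
Nyquist rate = 2 × 48 Hz = 96 Hz.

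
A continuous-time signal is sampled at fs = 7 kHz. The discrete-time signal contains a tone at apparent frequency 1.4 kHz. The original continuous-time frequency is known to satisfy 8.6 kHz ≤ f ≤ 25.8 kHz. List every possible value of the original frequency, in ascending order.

12.6 kHz, 15.4 kHz, 19.6 kHz, 22.4 kHz

Frequencies that alias to 1.4 kHz are k·fs ± 1.4 kHz for integer k ≥ 0.
k=0: 1.4 kHz.
k=1: 5.6 kHz, 8.4 kHz.
k=2: 12.6 kHz, 15.4 kHz.
k=3: 19.6 kHz, 22.4 kHz.
k=4: 26.6 kHz, 29.4 kHz.
Within [8.6 kHz, 25.8 kHz]: 12.6 kHz, 15.4 kHz, 19.6 kHz, 22.4 kHz.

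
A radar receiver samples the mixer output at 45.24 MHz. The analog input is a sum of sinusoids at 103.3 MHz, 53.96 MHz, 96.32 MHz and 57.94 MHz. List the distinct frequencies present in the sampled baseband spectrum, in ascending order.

fs/2 = 22.62 MHz.
103.3 MHz mod fs = 12.82 MHz.
12.82 MHz ≤ fs/2 = 22.62 MHz, appears at 12.82 MHz.
53.96 MHz mod fs = 8.72 MHz.
8.72 MHz ≤ fs/2 = 22.62 MHz, appears at 8.72 MHz.
96.32 MHz mod fs = 5.84 MHz.
5.84 MHz ≤ fs/2 = 22.62 MHz, appears at 5.84 MHz.
57.94 MHz mod fs = 12.7 MHz.
12.7 MHz ≤ fs/2 = 22.62 MHz, appears at 12.7 MHz.
Distinct values: {5.84 MHz, 8.72 MHz, 12.7 MHz, 12.82 MHz}.

5.84 MHz, 8.72 MHz, 12.7 MHz, 12.82 MHz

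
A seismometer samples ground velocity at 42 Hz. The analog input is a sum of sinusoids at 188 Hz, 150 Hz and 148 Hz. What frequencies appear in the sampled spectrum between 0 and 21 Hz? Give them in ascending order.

18 Hz, 20 Hz

fs/2 = 21 Hz.
188 Hz mod fs = 20 Hz.
20 Hz ≤ fs/2 = 21 Hz, appears at 20 Hz.
150 Hz mod fs = 24 Hz.
24 Hz > fs/2 = 21 Hz, folds to fs − 24 Hz = 18 Hz.
148 Hz mod fs = 22 Hz.
22 Hz > fs/2 = 21 Hz, folds to fs − 22 Hz = 20 Hz.
Distinct values: {18 Hz, 20 Hz}.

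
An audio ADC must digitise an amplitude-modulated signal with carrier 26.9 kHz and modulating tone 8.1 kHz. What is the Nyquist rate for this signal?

AM sidebands sit at fc ± fm = 18.8 kHz and 35 kHz.
Highest-frequency component: 35 kHz.
Nyquist rate = 2 × 35 kHz = 70 kHz.

70 kHz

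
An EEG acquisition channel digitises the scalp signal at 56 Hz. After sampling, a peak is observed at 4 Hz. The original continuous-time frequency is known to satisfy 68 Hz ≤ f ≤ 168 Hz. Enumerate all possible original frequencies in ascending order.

Frequencies that alias to 4 Hz are k·fs ± 4 Hz for integer k ≥ 0.
k=0: 4 Hz.
k=1: 52 Hz, 60 Hz.
k=2: 108 Hz, 116 Hz.
k=3: 164 Hz, 172 Hz.
k=4: 220 Hz, 228 Hz.
Within [68 Hz, 168 Hz]: 108 Hz, 116 Hz, 164 Hz.

108 Hz, 116 Hz, 164 Hz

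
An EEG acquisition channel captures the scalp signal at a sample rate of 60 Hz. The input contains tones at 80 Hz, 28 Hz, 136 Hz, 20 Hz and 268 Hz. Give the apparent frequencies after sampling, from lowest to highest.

fs/2 = 30 Hz.
80 Hz mod fs = 20 Hz.
20 Hz ≤ fs/2 = 30 Hz, appears at 20 Hz.
28 Hz ≤ fs/2 = 30 Hz, passes unchanged.
136 Hz mod fs = 16 Hz.
16 Hz ≤ fs/2 = 30 Hz, appears at 16 Hz.
20 Hz ≤ fs/2 = 30 Hz, passes unchanged.
268 Hz mod fs = 28 Hz.
28 Hz ≤ fs/2 = 30 Hz, appears at 28 Hz.
Distinct values: {16 Hz, 20 Hz, 28 Hz}.

16 Hz, 20 Hz, 28 Hz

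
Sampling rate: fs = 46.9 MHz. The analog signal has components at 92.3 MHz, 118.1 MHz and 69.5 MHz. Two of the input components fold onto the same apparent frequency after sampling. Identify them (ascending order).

69.5 MHz, 118.1 MHz

fs/2 = 23.45 MHz.
92.3 MHz mod fs = 45.4 MHz.
45.4 MHz > fs/2 = 23.45 MHz, folds to fs − 45.4 MHz = 1.5 MHz.
118.1 MHz mod fs = 24.3 MHz.
24.3 MHz > fs/2 = 23.45 MHz, folds to fs − 24.3 MHz = 22.6 MHz.
69.5 MHz mod fs = 22.6 MHz.
22.6 MHz ≤ fs/2 = 23.45 MHz, appears at 22.6 MHz.
69.5 MHz and 118.1 MHz both map to 22.6 MHz.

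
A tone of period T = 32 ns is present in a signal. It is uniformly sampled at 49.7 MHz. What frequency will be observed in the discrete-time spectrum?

T = 32 ns → f = 1/T = 31.25 MHz.
31.25 MHz > fs/2 = 24.85 MHz, folds to fs − 31.25 MHz = 18.45 MHz.

18.45 MHz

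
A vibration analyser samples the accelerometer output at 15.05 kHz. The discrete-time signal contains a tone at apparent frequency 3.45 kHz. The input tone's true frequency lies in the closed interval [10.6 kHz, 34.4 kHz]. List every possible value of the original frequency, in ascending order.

Frequencies that alias to 3.45 kHz are k·fs ± 3.45 kHz for integer k ≥ 0.
k=0: 3.45 kHz.
k=1: 11.6 kHz, 18.5 kHz.
k=2: 26.65 kHz, 33.55 kHz.
k=3: 41.7 kHz, 48.6 kHz.
Within [10.6 kHz, 34.4 kHz]: 11.6 kHz, 18.5 kHz, 26.65 kHz, 33.55 kHz.

11.6 kHz, 18.5 kHz, 26.65 kHz, 33.55 kHz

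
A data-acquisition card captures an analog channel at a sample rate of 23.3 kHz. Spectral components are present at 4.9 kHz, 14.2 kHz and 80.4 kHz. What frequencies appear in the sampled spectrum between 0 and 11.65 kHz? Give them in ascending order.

4.9 kHz, 9.1 kHz, 10.5 kHz

fs/2 = 11.65 kHz.
4.9 kHz ≤ fs/2 = 11.65 kHz, passes unchanged.
14.2 kHz > fs/2 = 11.65 kHz, folds to fs − 14.2 kHz = 9.1 kHz.
80.4 kHz mod fs = 10.5 kHz.
10.5 kHz ≤ fs/2 = 11.65 kHz, appears at 10.5 kHz.
Distinct values: {4.9 kHz, 9.1 kHz, 10.5 kHz}.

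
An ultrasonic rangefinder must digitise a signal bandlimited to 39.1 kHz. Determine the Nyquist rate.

Nyquist rate = 2 × 39.1 kHz = 78.2 kHz.

78.2 kHz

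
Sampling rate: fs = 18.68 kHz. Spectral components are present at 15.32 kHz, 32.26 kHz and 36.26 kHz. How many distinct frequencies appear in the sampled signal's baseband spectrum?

3

fs/2 = 9.34 kHz.
15.32 kHz > fs/2 = 9.34 kHz, folds to fs − 15.32 kHz = 3.36 kHz.
32.26 kHz mod fs = 13.58 kHz.
13.58 kHz > fs/2 = 9.34 kHz, folds to fs − 13.58 kHz = 5.1 kHz.
36.26 kHz mod fs = 17.58 kHz.
17.58 kHz > fs/2 = 9.34 kHz, folds to fs − 17.58 kHz = 1.1 kHz.
Distinct values: {1.1 kHz, 3.36 kHz, 5.1 kHz} → 3.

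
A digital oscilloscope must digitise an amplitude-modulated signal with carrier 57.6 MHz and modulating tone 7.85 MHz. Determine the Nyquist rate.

AM sidebands sit at fc ± fm = 49.75 MHz and 65.45 MHz.
Highest-frequency component: 65.45 MHz.
Nyquist rate = 2 × 65.45 MHz = 130.9 MHz.

130.9 MHz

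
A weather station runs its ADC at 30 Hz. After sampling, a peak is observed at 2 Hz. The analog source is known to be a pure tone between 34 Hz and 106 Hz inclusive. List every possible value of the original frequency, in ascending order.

58 Hz, 62 Hz, 88 Hz, 92 Hz

Frequencies that alias to 2 Hz are k·fs ± 2 Hz for integer k ≥ 0.
k=0: 2 Hz.
k=1: 28 Hz, 32 Hz.
k=2: 58 Hz, 62 Hz.
k=3: 88 Hz, 92 Hz.
k=4: 118 Hz, 122 Hz.
Within [34 Hz, 106 Hz]: 58 Hz, 62 Hz, 88 Hz, 92 Hz.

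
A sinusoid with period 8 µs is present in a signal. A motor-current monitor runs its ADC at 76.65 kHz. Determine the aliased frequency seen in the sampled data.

T = 8 µs → f = 1/T = 125 kHz.
125 kHz mod fs = 48.35 kHz.
48.35 kHz > fs/2 = 38.325 kHz, folds to fs − 48.35 kHz = 28.3 kHz.

28.3 kHz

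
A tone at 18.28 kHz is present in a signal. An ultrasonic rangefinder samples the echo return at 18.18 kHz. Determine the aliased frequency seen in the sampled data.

0.1 kHz

18.28 kHz mod fs = 0.1 kHz.
0.1 kHz ≤ fs/2 = 9.09 kHz, appears at 0.1 kHz.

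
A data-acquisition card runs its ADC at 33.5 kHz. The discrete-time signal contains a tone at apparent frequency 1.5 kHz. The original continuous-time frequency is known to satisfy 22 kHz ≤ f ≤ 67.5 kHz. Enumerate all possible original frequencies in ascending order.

Frequencies that alias to 1.5 kHz are k·fs ± 1.5 kHz for integer k ≥ 0.
k=0: 1.5 kHz.
k=1: 32 kHz, 35 kHz.
k=2: 65.5 kHz, 68.5 kHz.
k=3: 99 kHz, 102 kHz.
Within [22 kHz, 67.5 kHz]: 32 kHz, 35 kHz, 65.5 kHz.

32 kHz, 35 kHz, 65.5 kHz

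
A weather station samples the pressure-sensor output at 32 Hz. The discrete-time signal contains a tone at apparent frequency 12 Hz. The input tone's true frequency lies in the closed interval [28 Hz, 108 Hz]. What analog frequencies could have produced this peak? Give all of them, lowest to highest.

44 Hz, 52 Hz, 76 Hz, 84 Hz, 108 Hz

Frequencies that alias to 12 Hz are k·fs ± 12 Hz for integer k ≥ 0.
k=0: 12 Hz.
k=1: 20 Hz, 44 Hz.
k=2: 52 Hz, 76 Hz.
k=3: 84 Hz, 108 Hz.
k=4: 116 Hz, 140 Hz.
Within [28 Hz, 108 Hz]: 44 Hz, 52 Hz, 76 Hz, 84 Hz, 108 Hz.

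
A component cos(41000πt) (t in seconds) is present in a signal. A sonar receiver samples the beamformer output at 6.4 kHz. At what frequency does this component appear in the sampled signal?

1.3 kHz

ω = 41000π rad/s → f = ω/(2π) = 20500 Hz = 20.5 kHz.
20.5 kHz mod fs = 1.3 kHz.
1.3 kHz ≤ fs/2 = 3.2 kHz, appears at 1.3 kHz.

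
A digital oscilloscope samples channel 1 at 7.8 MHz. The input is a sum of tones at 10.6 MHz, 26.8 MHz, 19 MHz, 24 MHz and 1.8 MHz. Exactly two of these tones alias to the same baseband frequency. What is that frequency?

3.4 MHz

fs/2 = 3.9 MHz.
10.6 MHz mod fs = 2.8 MHz.
2.8 MHz ≤ fs/2 = 3.9 MHz, appears at 2.8 MHz.
26.8 MHz mod fs = 3.4 MHz.
3.4 MHz ≤ fs/2 = 3.9 MHz, appears at 3.4 MHz.
19 MHz mod fs = 3.4 MHz.
3.4 MHz ≤ fs/2 = 3.9 MHz, appears at 3.4 MHz.
24 MHz mod fs = 0.6 MHz.
0.6 MHz ≤ fs/2 = 3.9 MHz, appears at 0.6 MHz.
1.8 MHz ≤ fs/2 = 3.9 MHz, passes unchanged.
19 MHz and 26.8 MHz both map to 3.4 MHz.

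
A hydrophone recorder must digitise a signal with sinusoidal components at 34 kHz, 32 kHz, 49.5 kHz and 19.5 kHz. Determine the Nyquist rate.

99 kHz

Highest-frequency component: 49.5 kHz.
Nyquist rate = 2 × 49.5 kHz = 99 kHz.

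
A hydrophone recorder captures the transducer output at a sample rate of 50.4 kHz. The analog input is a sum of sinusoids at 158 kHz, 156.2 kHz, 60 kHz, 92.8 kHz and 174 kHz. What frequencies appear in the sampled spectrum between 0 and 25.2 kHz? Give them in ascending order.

fs/2 = 25.2 kHz.
158 kHz mod fs = 6.8 kHz.
6.8 kHz ≤ fs/2 = 25.2 kHz, appears at 6.8 kHz.
156.2 kHz mod fs = 5 kHz.
5 kHz ≤ fs/2 = 25.2 kHz, appears at 5 kHz.
60 kHz mod fs = 9.6 kHz.
9.6 kHz ≤ fs/2 = 25.2 kHz, appears at 9.6 kHz.
92.8 kHz mod fs = 42.4 kHz.
42.4 kHz > fs/2 = 25.2 kHz, folds to fs − 42.4 kHz = 8 kHz.
174 kHz mod fs = 22.8 kHz.
22.8 kHz ≤ fs/2 = 25.2 kHz, appears at 22.8 kHz.
Distinct values: {5 kHz, 6.8 kHz, 8 kHz, 9.6 kHz, 22.8 kHz}.

5 kHz, 6.8 kHz, 8 kHz, 9.6 kHz, 22.8 kHz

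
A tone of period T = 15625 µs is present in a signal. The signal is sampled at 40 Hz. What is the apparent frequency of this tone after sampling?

16 Hz

T = 15625 µs → f = 1/T = 64 Hz.
64 Hz mod fs = 24 Hz.
24 Hz > fs/2 = 20 Hz, folds to fs − 24 Hz = 16 Hz.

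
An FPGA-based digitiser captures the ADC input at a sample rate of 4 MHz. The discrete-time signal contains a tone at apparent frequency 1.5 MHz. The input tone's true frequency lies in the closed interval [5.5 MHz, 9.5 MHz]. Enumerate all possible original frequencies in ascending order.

5.5 MHz, 6.5 MHz, 9.5 MHz

Frequencies that alias to 1.5 MHz are k·fs ± 1.5 MHz for integer k ≥ 0.
k=0: 1.5 MHz.
k=1: 2.5 MHz, 5.5 MHz.
k=2: 6.5 MHz, 9.5 MHz.
k=3: 10.5 MHz, 13.5 MHz.
Within [5.5 MHz, 9.5 MHz]: 5.5 MHz, 6.5 MHz, 9.5 MHz.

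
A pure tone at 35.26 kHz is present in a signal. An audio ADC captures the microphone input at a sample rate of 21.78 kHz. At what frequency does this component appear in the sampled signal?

8.3 kHz

35.26 kHz mod fs = 13.48 kHz.
13.48 kHz > fs/2 = 10.89 kHz, folds to fs − 13.48 kHz = 8.3 kHz.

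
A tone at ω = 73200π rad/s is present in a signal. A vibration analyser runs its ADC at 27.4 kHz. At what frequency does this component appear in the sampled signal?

ω = 73200π rad/s → f = ω/(2π) = 36600 Hz = 36.6 kHz.
36.6 kHz mod fs = 9.2 kHz.
9.2 kHz ≤ fs/2 = 13.7 kHz, appears at 9.2 kHz.

9.2 kHz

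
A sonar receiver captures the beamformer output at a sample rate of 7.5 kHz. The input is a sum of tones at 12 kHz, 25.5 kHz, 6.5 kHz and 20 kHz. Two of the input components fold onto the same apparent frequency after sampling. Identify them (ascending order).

fs/2 = 3.75 kHz.
12 kHz mod fs = 4.5 kHz.
4.5 kHz > fs/2 = 3.75 kHz, folds to fs − 4.5 kHz = 3 kHz.
25.5 kHz mod fs = 3 kHz.
3 kHz ≤ fs/2 = 3.75 kHz, appears at 3 kHz.
6.5 kHz > fs/2 = 3.75 kHz, folds to fs − 6.5 kHz = 1 kHz.
20 kHz mod fs = 5 kHz.
5 kHz > fs/2 = 3.75 kHz, folds to fs − 5 kHz = 2.5 kHz.
12 kHz and 25.5 kHz both map to 3 kHz.

12 kHz, 25.5 kHz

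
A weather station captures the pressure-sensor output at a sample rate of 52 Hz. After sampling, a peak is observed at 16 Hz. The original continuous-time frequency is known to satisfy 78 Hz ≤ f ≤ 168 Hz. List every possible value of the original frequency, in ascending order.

Frequencies that alias to 16 Hz are k·fs ± 16 Hz for integer k ≥ 0.
k=0: 16 Hz.
k=1: 36 Hz, 68 Hz.
k=2: 88 Hz, 120 Hz.
k=3: 140 Hz, 172 Hz.
k=4: 192 Hz, 224 Hz.
Within [78 Hz, 168 Hz]: 88 Hz, 120 Hz, 140 Hz.

88 Hz, 120 Hz, 140 Hz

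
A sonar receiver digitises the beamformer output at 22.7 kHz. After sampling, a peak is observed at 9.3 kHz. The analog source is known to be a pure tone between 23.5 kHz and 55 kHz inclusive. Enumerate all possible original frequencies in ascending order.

Frequencies that alias to 9.3 kHz are k·fs ± 9.3 kHz for integer k ≥ 0.
k=0: 9.3 kHz.
k=1: 13.4 kHz, 32 kHz.
k=2: 36.1 kHz, 54.7 kHz.
k=3: 58.8 kHz, 77.4 kHz.
Within [23.5 kHz, 55 kHz]: 32 kHz, 36.1 kHz, 54.7 kHz.

32 kHz, 36.1 kHz, 54.7 kHz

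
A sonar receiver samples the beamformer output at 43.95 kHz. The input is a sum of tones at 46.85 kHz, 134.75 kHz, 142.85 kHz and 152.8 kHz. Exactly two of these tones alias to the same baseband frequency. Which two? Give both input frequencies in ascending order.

fs/2 = 21.975 kHz.
46.85 kHz mod fs = 2.9 kHz.
2.9 kHz ≤ fs/2 = 21.975 kHz, appears at 2.9 kHz.
134.75 kHz mod fs = 2.9 kHz.
2.9 kHz ≤ fs/2 = 21.975 kHz, appears at 2.9 kHz.
142.85 kHz mod fs = 11 kHz.
11 kHz ≤ fs/2 = 21.975 kHz, appears at 11 kHz.
152.8 kHz mod fs = 20.95 kHz.
20.95 kHz ≤ fs/2 = 21.975 kHz, appears at 20.95 kHz.
46.85 kHz and 134.75 kHz both map to 2.9 kHz.

46.85 kHz, 134.75 kHz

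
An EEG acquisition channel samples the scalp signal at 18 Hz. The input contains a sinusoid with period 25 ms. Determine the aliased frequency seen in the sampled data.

T = 25 ms → f = 1/T = 40 Hz.
40 Hz mod fs = 4 Hz.
4 Hz ≤ fs/2 = 9 Hz, appears at 4 Hz.

4 Hz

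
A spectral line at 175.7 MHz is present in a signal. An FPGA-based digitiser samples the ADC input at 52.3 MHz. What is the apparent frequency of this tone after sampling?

175.7 MHz mod fs = 18.8 MHz.
18.8 MHz ≤ fs/2 = 26.15 MHz, appears at 18.8 MHz.

18.8 MHz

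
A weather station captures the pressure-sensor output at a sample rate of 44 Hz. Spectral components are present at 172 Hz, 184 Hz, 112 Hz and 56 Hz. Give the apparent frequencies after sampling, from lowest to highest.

4 Hz, 8 Hz, 12 Hz, 20 Hz

fs/2 = 22 Hz.
172 Hz mod fs = 40 Hz.
40 Hz > fs/2 = 22 Hz, folds to fs − 40 Hz = 4 Hz.
184 Hz mod fs = 8 Hz.
8 Hz ≤ fs/2 = 22 Hz, appears at 8 Hz.
112 Hz mod fs = 24 Hz.
24 Hz > fs/2 = 22 Hz, folds to fs − 24 Hz = 20 Hz.
56 Hz mod fs = 12 Hz.
12 Hz ≤ fs/2 = 22 Hz, appears at 12 Hz.
Distinct values: {4 Hz, 8 Hz, 12 Hz, 20 Hz}.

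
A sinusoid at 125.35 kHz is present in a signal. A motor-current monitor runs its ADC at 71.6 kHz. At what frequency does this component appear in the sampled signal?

17.85 kHz

125.35 kHz mod fs = 53.75 kHz.
53.75 kHz > fs/2 = 35.8 kHz, folds to fs − 53.75 kHz = 17.85 kHz.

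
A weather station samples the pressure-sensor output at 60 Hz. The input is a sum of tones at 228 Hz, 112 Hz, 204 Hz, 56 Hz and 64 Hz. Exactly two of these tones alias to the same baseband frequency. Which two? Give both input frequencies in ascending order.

56 Hz, 64 Hz

fs/2 = 30 Hz.
228 Hz mod fs = 48 Hz.
48 Hz > fs/2 = 30 Hz, folds to fs − 48 Hz = 12 Hz.
112 Hz mod fs = 52 Hz.
52 Hz > fs/2 = 30 Hz, folds to fs − 52 Hz = 8 Hz.
204 Hz mod fs = 24 Hz.
24 Hz ≤ fs/2 = 30 Hz, appears at 24 Hz.
56 Hz > fs/2 = 30 Hz, folds to fs − 56 Hz = 4 Hz.
64 Hz mod fs = 4 Hz.
4 Hz ≤ fs/2 = 30 Hz, appears at 4 Hz.
56 Hz and 64 Hz both map to 4 Hz.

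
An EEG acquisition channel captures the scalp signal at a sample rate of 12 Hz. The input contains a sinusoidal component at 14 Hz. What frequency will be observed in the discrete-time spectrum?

2 Hz

14 Hz mod fs = 2 Hz.
2 Hz ≤ fs/2 = 6 Hz, appears at 2 Hz.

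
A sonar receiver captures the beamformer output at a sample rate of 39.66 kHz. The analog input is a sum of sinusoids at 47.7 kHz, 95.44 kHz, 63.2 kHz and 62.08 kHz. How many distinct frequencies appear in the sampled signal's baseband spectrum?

3

fs/2 = 19.83 kHz.
47.7 kHz mod fs = 8.04 kHz.
8.04 kHz ≤ fs/2 = 19.83 kHz, appears at 8.04 kHz.
95.44 kHz mod fs = 16.12 kHz.
16.12 kHz ≤ fs/2 = 19.83 kHz, appears at 16.12 kHz.
63.2 kHz mod fs = 23.54 kHz.
23.54 kHz > fs/2 = 19.83 kHz, folds to fs − 23.54 kHz = 16.12 kHz.
62.08 kHz mod fs = 22.42 kHz.
22.42 kHz > fs/2 = 19.83 kHz, folds to fs − 22.42 kHz = 17.24 kHz.
Distinct values: {8.04 kHz, 16.12 kHz, 17.24 kHz} → 3.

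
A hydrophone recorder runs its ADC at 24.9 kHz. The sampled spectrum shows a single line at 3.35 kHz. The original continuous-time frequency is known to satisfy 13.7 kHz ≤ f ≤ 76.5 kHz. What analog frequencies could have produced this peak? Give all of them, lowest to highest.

21.55 kHz, 28.25 kHz, 46.45 kHz, 53.15 kHz, 71.35 kHz

Frequencies that alias to 3.35 kHz are k·fs ± 3.35 kHz for integer k ≥ 0.
k=0: 3.35 kHz.
k=1: 21.55 kHz, 28.25 kHz.
k=2: 46.45 kHz, 53.15 kHz.
k=3: 71.35 kHz, 78.05 kHz.
k=4: 96.25 kHz, 102.95 kHz.
Within [13.7 kHz, 76.5 kHz]: 21.55 kHz, 28.25 kHz, 46.45 kHz, 53.15 kHz, 71.35 kHz.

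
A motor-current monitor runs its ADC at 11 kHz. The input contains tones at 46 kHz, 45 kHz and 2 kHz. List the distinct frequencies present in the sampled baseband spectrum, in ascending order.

fs/2 = 5.5 kHz.
46 kHz mod fs = 2 kHz.
2 kHz ≤ fs/2 = 5.5 kHz, appears at 2 kHz.
45 kHz mod fs = 1 kHz.
1 kHz ≤ fs/2 = 5.5 kHz, appears at 1 kHz.
2 kHz ≤ fs/2 = 5.5 kHz, passes unchanged.
Distinct values: {1 kHz, 2 kHz}.

1 kHz, 2 kHz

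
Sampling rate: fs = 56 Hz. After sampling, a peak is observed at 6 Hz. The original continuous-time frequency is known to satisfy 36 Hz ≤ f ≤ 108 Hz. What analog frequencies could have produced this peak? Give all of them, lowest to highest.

50 Hz, 62 Hz, 106 Hz

Frequencies that alias to 6 Hz are k·fs ± 6 Hz for integer k ≥ 0.
k=0: 6 Hz.
k=1: 50 Hz, 62 Hz.
k=2: 106 Hz, 118 Hz.
k=3: 162 Hz, 174 Hz.
Within [36 Hz, 108 Hz]: 50 Hz, 62 Hz, 106 Hz.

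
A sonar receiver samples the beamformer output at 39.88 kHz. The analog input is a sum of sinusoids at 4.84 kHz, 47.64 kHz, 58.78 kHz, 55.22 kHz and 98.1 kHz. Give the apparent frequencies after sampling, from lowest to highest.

fs/2 = 19.94 kHz.
4.84 kHz ≤ fs/2 = 19.94 kHz, passes unchanged.
47.64 kHz mod fs = 7.76 kHz.
7.76 kHz ≤ fs/2 = 19.94 kHz, appears at 7.76 kHz.
58.78 kHz mod fs = 18.9 kHz.
18.9 kHz ≤ fs/2 = 19.94 kHz, appears at 18.9 kHz.
55.22 kHz mod fs = 15.34 kHz.
15.34 kHz ≤ fs/2 = 19.94 kHz, appears at 15.34 kHz.
98.1 kHz mod fs = 18.34 kHz.
18.34 kHz ≤ fs/2 = 19.94 kHz, appears at 18.34 kHz.
Distinct values: {4.84 kHz, 7.76 kHz, 15.34 kHz, 18.34 kHz, 18.9 kHz}.

4.84 kHz, 7.76 kHz, 15.34 kHz, 18.34 kHz, 18.9 kHz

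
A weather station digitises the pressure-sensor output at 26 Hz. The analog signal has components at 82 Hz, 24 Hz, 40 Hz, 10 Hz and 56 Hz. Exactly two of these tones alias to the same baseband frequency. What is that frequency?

4 Hz

fs/2 = 13 Hz.
82 Hz mod fs = 4 Hz.
4 Hz ≤ fs/2 = 13 Hz, appears at 4 Hz.
24 Hz > fs/2 = 13 Hz, folds to fs − 24 Hz = 2 Hz.
40 Hz mod fs = 14 Hz.
14 Hz > fs/2 = 13 Hz, folds to fs − 14 Hz = 12 Hz.
10 Hz ≤ fs/2 = 13 Hz, passes unchanged.
56 Hz mod fs = 4 Hz.
4 Hz ≤ fs/2 = 13 Hz, appears at 4 Hz.
56 Hz and 82 Hz both map to 4 Hz.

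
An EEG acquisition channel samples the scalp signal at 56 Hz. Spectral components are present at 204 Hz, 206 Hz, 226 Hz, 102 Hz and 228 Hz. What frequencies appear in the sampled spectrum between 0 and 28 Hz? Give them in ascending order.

2 Hz, 4 Hz, 10 Hz, 18 Hz, 20 Hz

fs/2 = 28 Hz.
204 Hz mod fs = 36 Hz.
36 Hz > fs/2 = 28 Hz, folds to fs − 36 Hz = 20 Hz.
206 Hz mod fs = 38 Hz.
38 Hz > fs/2 = 28 Hz, folds to fs − 38 Hz = 18 Hz.
226 Hz mod fs = 2 Hz.
2 Hz ≤ fs/2 = 28 Hz, appears at 2 Hz.
102 Hz mod fs = 46 Hz.
46 Hz > fs/2 = 28 Hz, folds to fs − 46 Hz = 10 Hz.
228 Hz mod fs = 4 Hz.
4 Hz ≤ fs/2 = 28 Hz, appears at 4 Hz.
Distinct values: {2 Hz, 4 Hz, 10 Hz, 18 Hz, 20 Hz}.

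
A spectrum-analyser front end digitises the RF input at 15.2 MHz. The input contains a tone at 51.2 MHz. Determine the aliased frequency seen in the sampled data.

51.2 MHz mod fs = 5.6 MHz.
5.6 MHz ≤ fs/2 = 7.6 MHz, appears at 5.6 MHz.

5.6 MHz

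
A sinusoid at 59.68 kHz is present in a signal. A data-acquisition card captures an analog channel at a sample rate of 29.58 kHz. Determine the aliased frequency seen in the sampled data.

59.68 kHz mod fs = 0.52 kHz.
0.52 kHz ≤ fs/2 = 14.79 kHz, appears at 0.52 kHz.

0.52 kHz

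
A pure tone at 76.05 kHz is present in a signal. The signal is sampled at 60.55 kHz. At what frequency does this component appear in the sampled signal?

15.5 kHz

76.05 kHz mod fs = 15.5 kHz.
15.5 kHz ≤ fs/2 = 30.275 kHz, appears at 15.5 kHz.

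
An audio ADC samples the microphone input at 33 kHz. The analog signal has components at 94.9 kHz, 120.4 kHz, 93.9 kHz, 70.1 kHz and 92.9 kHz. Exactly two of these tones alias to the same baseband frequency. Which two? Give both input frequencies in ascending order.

fs/2 = 16.5 kHz.
94.9 kHz mod fs = 28.9 kHz.
28.9 kHz > fs/2 = 16.5 kHz, folds to fs − 28.9 kHz = 4.1 kHz.
120.4 kHz mod fs = 21.4 kHz.
21.4 kHz > fs/2 = 16.5 kHz, folds to fs − 21.4 kHz = 11.6 kHz.
93.9 kHz mod fs = 27.9 kHz.
27.9 kHz > fs/2 = 16.5 kHz, folds to fs − 27.9 kHz = 5.1 kHz.
70.1 kHz mod fs = 4.1 kHz.
4.1 kHz ≤ fs/2 = 16.5 kHz, appears at 4.1 kHz.
92.9 kHz mod fs = 26.9 kHz.
26.9 kHz > fs/2 = 16.5 kHz, folds to fs − 26.9 kHz = 6.1 kHz.
70.1 kHz and 94.9 kHz both map to 4.1 kHz.

70.1 kHz, 94.9 kHz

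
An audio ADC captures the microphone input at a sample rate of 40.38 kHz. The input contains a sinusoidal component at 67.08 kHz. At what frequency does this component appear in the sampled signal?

13.68 kHz

67.08 kHz mod fs = 26.7 kHz.
26.7 kHz > fs/2 = 20.19 kHz, folds to fs − 26.7 kHz = 13.68 kHz.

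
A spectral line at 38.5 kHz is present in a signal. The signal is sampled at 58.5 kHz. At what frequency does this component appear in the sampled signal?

20 kHz

38.5 kHz > fs/2 = 29.25 kHz, folds to fs − 38.5 kHz = 20 kHz.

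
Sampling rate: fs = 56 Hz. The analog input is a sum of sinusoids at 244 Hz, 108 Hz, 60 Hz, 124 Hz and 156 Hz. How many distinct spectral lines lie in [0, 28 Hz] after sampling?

3

fs/2 = 28 Hz.
244 Hz mod fs = 20 Hz.
20 Hz ≤ fs/2 = 28 Hz, appears at 20 Hz.
108 Hz mod fs = 52 Hz.
52 Hz > fs/2 = 28 Hz, folds to fs − 52 Hz = 4 Hz.
60 Hz mod fs = 4 Hz.
4 Hz ≤ fs/2 = 28 Hz, appears at 4 Hz.
124 Hz mod fs = 12 Hz.
12 Hz ≤ fs/2 = 28 Hz, appears at 12 Hz.
156 Hz mod fs = 44 Hz.
44 Hz > fs/2 = 28 Hz, folds to fs − 44 Hz = 12 Hz.
Distinct values: {4 Hz, 12 Hz, 20 Hz} → 3.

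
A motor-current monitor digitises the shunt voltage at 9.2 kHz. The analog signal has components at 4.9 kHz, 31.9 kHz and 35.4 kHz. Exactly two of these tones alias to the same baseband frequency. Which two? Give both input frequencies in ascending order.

fs/2 = 4.6 kHz.
4.9 kHz > fs/2 = 4.6 kHz, folds to fs − 4.9 kHz = 4.3 kHz.
31.9 kHz mod fs = 4.3 kHz.
4.3 kHz ≤ fs/2 = 4.6 kHz, appears at 4.3 kHz.
35.4 kHz mod fs = 7.8 kHz.
7.8 kHz > fs/2 = 4.6 kHz, folds to fs − 7.8 kHz = 1.4 kHz.
4.9 kHz and 31.9 kHz both map to 4.3 kHz.

4.9 kHz, 31.9 kHz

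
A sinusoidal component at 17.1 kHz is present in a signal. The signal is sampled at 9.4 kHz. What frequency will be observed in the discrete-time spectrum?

17.1 kHz mod fs = 7.7 kHz.
7.7 kHz > fs/2 = 4.7 kHz, folds to fs − 7.7 kHz = 1.7 kHz.

1.7 kHz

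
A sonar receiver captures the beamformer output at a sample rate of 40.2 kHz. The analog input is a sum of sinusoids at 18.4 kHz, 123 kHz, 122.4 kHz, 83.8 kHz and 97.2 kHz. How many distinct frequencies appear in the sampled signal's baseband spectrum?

fs/2 = 20.1 kHz.
18.4 kHz ≤ fs/2 = 20.1 kHz, passes unchanged.
123 kHz mod fs = 2.4 kHz.
2.4 kHz ≤ fs/2 = 20.1 kHz, appears at 2.4 kHz.
122.4 kHz mod fs = 1.8 kHz.
1.8 kHz ≤ fs/2 = 20.1 kHz, appears at 1.8 kHz.
83.8 kHz mod fs = 3.4 kHz.
3.4 kHz ≤ fs/2 = 20.1 kHz, appears at 3.4 kHz.
97.2 kHz mod fs = 16.8 kHz.
16.8 kHz ≤ fs/2 = 20.1 kHz, appears at 16.8 kHz.
Distinct values: {1.8 kHz, 2.4 kHz, 3.4 kHz, 16.8 kHz, 18.4 kHz} → 5.

5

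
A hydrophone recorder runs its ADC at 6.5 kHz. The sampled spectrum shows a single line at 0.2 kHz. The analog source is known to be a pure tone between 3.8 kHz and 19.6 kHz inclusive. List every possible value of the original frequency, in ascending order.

Frequencies that alias to 0.2 kHz are k·fs ± 0.2 kHz for integer k ≥ 0.
k=0: 0.2 kHz.
k=1: 6.3 kHz, 6.7 kHz.
k=2: 12.8 kHz, 13.2 kHz.
k=3: 19.3 kHz, 19.7 kHz.
k=4: 25.8 kHz, 26.2 kHz.
Within [3.8 kHz, 19.6 kHz]: 6.3 kHz, 6.7 kHz, 12.8 kHz, 13.2 kHz, 19.3 kHz.

6.3 kHz, 6.7 kHz, 12.8 kHz, 13.2 kHz, 19.3 kHz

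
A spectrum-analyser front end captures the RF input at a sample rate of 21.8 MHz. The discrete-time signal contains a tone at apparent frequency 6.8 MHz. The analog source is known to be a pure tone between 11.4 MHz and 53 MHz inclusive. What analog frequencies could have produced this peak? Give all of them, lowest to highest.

15 MHz, 28.6 MHz, 36.8 MHz, 50.4 MHz

Frequencies that alias to 6.8 MHz are k·fs ± 6.8 MHz for integer k ≥ 0.
k=0: 6.8 MHz.
k=1: 15 MHz, 28.6 MHz.
k=2: 36.8 MHz, 50.4 MHz.
k=3: 58.6 MHz, 72.2 MHz.
Within [11.4 MHz, 53 MHz]: 15 MHz, 28.6 MHz, 36.8 MHz, 50.4 MHz.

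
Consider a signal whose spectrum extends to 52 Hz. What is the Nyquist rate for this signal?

104 Hz

Nyquist rate = 2 × 52 Hz = 104 Hz.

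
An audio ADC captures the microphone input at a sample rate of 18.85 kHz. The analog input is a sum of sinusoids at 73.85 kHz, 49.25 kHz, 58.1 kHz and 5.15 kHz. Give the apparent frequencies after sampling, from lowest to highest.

fs/2 = 9.425 kHz.
73.85 kHz mod fs = 17.3 kHz.
17.3 kHz > fs/2 = 9.425 kHz, folds to fs − 17.3 kHz = 1.55 kHz.
49.25 kHz mod fs = 11.55 kHz.
11.55 kHz > fs/2 = 9.425 kHz, folds to fs − 11.55 kHz = 7.3 kHz.
58.1 kHz mod fs = 1.55 kHz.
1.55 kHz ≤ fs/2 = 9.425 kHz, appears at 1.55 kHz.
5.15 kHz ≤ fs/2 = 9.425 kHz, passes unchanged.
Distinct values: {1.55 kHz, 5.15 kHz, 7.3 kHz}.

1.55 kHz, 5.15 kHz, 7.3 kHz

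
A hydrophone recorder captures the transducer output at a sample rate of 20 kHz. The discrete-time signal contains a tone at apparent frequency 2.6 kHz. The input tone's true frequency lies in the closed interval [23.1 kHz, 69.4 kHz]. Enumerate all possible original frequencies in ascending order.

37.4 kHz, 42.6 kHz, 57.4 kHz, 62.6 kHz

Frequencies that alias to 2.6 kHz are k·fs ± 2.6 kHz for integer k ≥ 0.
k=0: 2.6 kHz.
k=1: 17.4 kHz, 22.6 kHz.
k=2: 37.4 kHz, 42.6 kHz.
k=3: 57.4 kHz, 62.6 kHz.
k=4: 77.4 kHz, 82.6 kHz.
Within [23.1 kHz, 69.4 kHz]: 37.4 kHz, 42.6 kHz, 57.4 kHz, 62.6 kHz.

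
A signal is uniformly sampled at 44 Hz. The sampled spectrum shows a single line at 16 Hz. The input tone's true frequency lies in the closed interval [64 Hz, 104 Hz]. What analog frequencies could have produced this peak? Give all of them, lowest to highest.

Frequencies that alias to 16 Hz are k·fs ± 16 Hz for integer k ≥ 0.
k=0: 16 Hz.
k=1: 28 Hz, 60 Hz.
k=2: 72 Hz, 104 Hz.
k=3: 116 Hz, 148 Hz.
Within [64 Hz, 104 Hz]: 72 Hz, 104 Hz.

72 Hz, 104 Hz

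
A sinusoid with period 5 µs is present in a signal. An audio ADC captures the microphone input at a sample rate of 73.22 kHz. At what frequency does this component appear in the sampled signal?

T = 5 µs → f = 1/T = 200 kHz.
200 kHz mod fs = 53.56 kHz.
53.56 kHz > fs/2 = 36.61 kHz, folds to fs − 53.56 kHz = 19.66 kHz.

19.66 kHz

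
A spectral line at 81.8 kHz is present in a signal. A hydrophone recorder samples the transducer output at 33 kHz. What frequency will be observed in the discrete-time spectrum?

81.8 kHz mod fs = 15.8 kHz.
15.8 kHz ≤ fs/2 = 16.5 kHz, appears at 15.8 kHz.

15.8 kHz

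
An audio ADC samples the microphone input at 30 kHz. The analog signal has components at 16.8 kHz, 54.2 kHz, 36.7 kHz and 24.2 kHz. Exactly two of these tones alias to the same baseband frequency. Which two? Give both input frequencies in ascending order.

24.2 kHz, 54.2 kHz

fs/2 = 15 kHz.
16.8 kHz > fs/2 = 15 kHz, folds to fs − 16.8 kHz = 13.2 kHz.
54.2 kHz mod fs = 24.2 kHz.
24.2 kHz > fs/2 = 15 kHz, folds to fs − 24.2 kHz = 5.8 kHz.
36.7 kHz mod fs = 6.7 kHz.
6.7 kHz ≤ fs/2 = 15 kHz, appears at 6.7 kHz.
24.2 kHz > fs/2 = 15 kHz, folds to fs − 24.2 kHz = 5.8 kHz.
24.2 kHz and 54.2 kHz both map to 5.8 kHz.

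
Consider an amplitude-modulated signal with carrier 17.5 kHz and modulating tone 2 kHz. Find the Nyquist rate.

39 kHz

AM sidebands sit at fc ± fm = 15.5 kHz and 19.5 kHz.
Highest-frequency component: 19.5 kHz.
Nyquist rate = 2 × 19.5 kHz = 39 kHz.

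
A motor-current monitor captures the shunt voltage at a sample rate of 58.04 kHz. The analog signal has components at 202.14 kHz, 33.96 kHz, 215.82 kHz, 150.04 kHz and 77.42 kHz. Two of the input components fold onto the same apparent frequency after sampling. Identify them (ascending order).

33.96 kHz, 150.04 kHz

fs/2 = 29.02 kHz.
202.14 kHz mod fs = 28.02 kHz.
28.02 kHz ≤ fs/2 = 29.02 kHz, appears at 28.02 kHz.
33.96 kHz > fs/2 = 29.02 kHz, folds to fs − 33.96 kHz = 24.08 kHz.
215.82 kHz mod fs = 41.7 kHz.
41.7 kHz > fs/2 = 29.02 kHz, folds to fs − 41.7 kHz = 16.34 kHz.
150.04 kHz mod fs = 33.96 kHz.
33.96 kHz > fs/2 = 29.02 kHz, folds to fs − 33.96 kHz = 24.08 kHz.
77.42 kHz mod fs = 19.38 kHz.
19.38 kHz ≤ fs/2 = 29.02 kHz, appears at 19.38 kHz.
33.96 kHz and 150.04 kHz both map to 24.08 kHz.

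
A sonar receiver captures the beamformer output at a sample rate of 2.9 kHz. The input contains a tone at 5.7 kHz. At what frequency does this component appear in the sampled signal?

5.7 kHz mod fs = 2.8 kHz.
2.8 kHz > fs/2 = 1.45 kHz, folds to fs − 2.8 kHz = 0.1 kHz.

0.1 kHz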